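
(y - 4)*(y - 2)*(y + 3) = y^3 - 3*y^2 - 10*y + 24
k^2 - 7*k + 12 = (k - 4)*(k - 3)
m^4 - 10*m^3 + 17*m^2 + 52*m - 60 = (m - 6)*(m - 5)*(m - 1)*(m + 2)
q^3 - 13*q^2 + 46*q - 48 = (q - 8)*(q - 3)*(q - 2)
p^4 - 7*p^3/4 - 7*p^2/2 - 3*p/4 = p*(p - 3)*(p + 1/4)*(p + 1)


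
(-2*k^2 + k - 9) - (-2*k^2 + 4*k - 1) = -3*k - 8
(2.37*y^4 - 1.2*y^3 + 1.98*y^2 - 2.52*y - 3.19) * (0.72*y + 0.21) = 1.7064*y^5 - 0.3663*y^4 + 1.1736*y^3 - 1.3986*y^2 - 2.826*y - 0.6699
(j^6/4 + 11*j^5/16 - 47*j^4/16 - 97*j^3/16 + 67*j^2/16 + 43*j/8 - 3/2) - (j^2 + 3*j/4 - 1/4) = j^6/4 + 11*j^5/16 - 47*j^4/16 - 97*j^3/16 + 51*j^2/16 + 37*j/8 - 5/4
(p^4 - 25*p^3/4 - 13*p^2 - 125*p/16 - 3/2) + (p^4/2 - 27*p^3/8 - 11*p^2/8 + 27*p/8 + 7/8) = 3*p^4/2 - 77*p^3/8 - 115*p^2/8 - 71*p/16 - 5/8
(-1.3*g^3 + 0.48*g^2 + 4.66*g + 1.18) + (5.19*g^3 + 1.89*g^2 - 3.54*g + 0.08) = 3.89*g^3 + 2.37*g^2 + 1.12*g + 1.26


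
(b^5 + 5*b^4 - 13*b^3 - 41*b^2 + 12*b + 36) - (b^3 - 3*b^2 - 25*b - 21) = b^5 + 5*b^4 - 14*b^3 - 38*b^2 + 37*b + 57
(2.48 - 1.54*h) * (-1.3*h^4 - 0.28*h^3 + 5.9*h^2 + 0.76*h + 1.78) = 2.002*h^5 - 2.7928*h^4 - 9.7804*h^3 + 13.4616*h^2 - 0.8564*h + 4.4144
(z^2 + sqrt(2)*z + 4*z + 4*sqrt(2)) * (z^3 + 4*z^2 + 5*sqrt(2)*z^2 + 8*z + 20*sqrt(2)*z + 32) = z^5 + 8*z^4 + 6*sqrt(2)*z^4 + 34*z^3 + 48*sqrt(2)*z^3 + 144*z^2 + 104*sqrt(2)*z^2 + 64*sqrt(2)*z + 288*z + 128*sqrt(2)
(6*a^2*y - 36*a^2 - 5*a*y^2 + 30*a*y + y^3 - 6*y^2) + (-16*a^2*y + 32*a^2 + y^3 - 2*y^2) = -10*a^2*y - 4*a^2 - 5*a*y^2 + 30*a*y + 2*y^3 - 8*y^2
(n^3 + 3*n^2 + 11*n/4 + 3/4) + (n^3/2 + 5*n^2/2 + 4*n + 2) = 3*n^3/2 + 11*n^2/2 + 27*n/4 + 11/4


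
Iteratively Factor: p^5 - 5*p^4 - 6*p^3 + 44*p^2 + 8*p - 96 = (p - 4)*(p^4 - p^3 - 10*p^2 + 4*p + 24) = (p - 4)*(p - 2)*(p^3 + p^2 - 8*p - 12) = (p - 4)*(p - 2)*(p + 2)*(p^2 - p - 6) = (p - 4)*(p - 3)*(p - 2)*(p + 2)*(p + 2)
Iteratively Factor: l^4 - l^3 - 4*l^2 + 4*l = (l + 2)*(l^3 - 3*l^2 + 2*l) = (l - 2)*(l + 2)*(l^2 - l) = (l - 2)*(l - 1)*(l + 2)*(l)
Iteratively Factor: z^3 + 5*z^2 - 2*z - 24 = (z - 2)*(z^2 + 7*z + 12) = (z - 2)*(z + 4)*(z + 3)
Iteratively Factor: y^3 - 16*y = (y)*(y^2 - 16) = y*(y - 4)*(y + 4)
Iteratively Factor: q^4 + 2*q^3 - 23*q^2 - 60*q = (q)*(q^3 + 2*q^2 - 23*q - 60) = q*(q + 4)*(q^2 - 2*q - 15) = q*(q + 3)*(q + 4)*(q - 5)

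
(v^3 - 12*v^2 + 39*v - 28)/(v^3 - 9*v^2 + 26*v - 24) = (v^2 - 8*v + 7)/(v^2 - 5*v + 6)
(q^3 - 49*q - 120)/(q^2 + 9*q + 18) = (q^2 - 3*q - 40)/(q + 6)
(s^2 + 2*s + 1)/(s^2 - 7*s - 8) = (s + 1)/(s - 8)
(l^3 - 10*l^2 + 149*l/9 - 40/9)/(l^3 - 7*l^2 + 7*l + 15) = (9*l^3 - 90*l^2 + 149*l - 40)/(9*(l^3 - 7*l^2 + 7*l + 15))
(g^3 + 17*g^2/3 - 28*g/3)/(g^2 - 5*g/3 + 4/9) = 3*g*(g + 7)/(3*g - 1)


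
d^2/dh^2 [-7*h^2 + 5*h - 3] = -14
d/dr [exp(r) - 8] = exp(r)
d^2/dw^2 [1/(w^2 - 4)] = 2*(3*w^2 + 4)/(w^2 - 4)^3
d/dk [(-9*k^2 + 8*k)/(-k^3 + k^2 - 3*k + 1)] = (-k*(9*k - 8)*(3*k^2 - 2*k + 3) + 2*(9*k - 4)*(k^3 - k^2 + 3*k - 1))/(k^3 - k^2 + 3*k - 1)^2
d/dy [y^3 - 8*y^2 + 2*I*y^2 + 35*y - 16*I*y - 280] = 3*y^2 + 4*y*(-4 + I) + 35 - 16*I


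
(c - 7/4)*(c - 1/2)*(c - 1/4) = c^3 - 5*c^2/2 + 23*c/16 - 7/32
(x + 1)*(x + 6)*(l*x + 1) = l*x^3 + 7*l*x^2 + 6*l*x + x^2 + 7*x + 6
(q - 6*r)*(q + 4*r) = q^2 - 2*q*r - 24*r^2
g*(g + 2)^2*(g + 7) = g^4 + 11*g^3 + 32*g^2 + 28*g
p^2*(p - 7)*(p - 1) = p^4 - 8*p^3 + 7*p^2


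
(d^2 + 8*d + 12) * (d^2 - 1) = d^4 + 8*d^3 + 11*d^2 - 8*d - 12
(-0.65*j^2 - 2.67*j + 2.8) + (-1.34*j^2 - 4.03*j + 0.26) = -1.99*j^2 - 6.7*j + 3.06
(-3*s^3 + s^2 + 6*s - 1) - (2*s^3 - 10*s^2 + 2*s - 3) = -5*s^3 + 11*s^2 + 4*s + 2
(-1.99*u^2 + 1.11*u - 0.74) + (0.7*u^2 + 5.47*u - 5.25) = -1.29*u^2 + 6.58*u - 5.99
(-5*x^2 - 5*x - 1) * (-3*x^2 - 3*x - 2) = 15*x^4 + 30*x^3 + 28*x^2 + 13*x + 2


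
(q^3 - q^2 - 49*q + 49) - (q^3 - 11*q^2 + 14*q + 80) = 10*q^2 - 63*q - 31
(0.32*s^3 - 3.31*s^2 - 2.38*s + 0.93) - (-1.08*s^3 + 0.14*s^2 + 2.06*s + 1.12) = 1.4*s^3 - 3.45*s^2 - 4.44*s - 0.19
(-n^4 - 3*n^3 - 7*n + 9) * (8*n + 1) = -8*n^5 - 25*n^4 - 3*n^3 - 56*n^2 + 65*n + 9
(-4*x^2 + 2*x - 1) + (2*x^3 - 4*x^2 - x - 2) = 2*x^3 - 8*x^2 + x - 3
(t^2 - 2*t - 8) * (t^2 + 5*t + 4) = t^4 + 3*t^3 - 14*t^2 - 48*t - 32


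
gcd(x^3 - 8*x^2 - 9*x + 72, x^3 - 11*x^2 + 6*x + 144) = x^2 - 5*x - 24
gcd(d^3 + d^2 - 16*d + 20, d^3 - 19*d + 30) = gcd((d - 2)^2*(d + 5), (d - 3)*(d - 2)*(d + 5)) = d^2 + 3*d - 10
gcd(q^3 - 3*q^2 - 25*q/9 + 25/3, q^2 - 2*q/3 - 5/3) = q - 5/3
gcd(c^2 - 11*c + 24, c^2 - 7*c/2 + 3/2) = c - 3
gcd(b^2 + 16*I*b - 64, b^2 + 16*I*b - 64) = b^2 + 16*I*b - 64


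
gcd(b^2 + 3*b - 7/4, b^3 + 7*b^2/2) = b + 7/2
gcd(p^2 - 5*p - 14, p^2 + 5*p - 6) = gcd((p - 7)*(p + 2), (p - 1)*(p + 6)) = 1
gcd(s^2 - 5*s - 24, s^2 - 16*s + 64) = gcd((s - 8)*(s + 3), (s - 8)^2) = s - 8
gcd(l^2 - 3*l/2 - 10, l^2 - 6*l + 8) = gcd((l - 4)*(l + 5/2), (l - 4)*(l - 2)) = l - 4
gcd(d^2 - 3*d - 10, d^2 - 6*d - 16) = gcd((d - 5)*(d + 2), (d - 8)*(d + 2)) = d + 2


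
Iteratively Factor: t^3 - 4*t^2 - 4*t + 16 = (t + 2)*(t^2 - 6*t + 8) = (t - 4)*(t + 2)*(t - 2)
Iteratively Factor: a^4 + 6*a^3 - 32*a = (a + 4)*(a^3 + 2*a^2 - 8*a) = (a - 2)*(a + 4)*(a^2 + 4*a) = a*(a - 2)*(a + 4)*(a + 4)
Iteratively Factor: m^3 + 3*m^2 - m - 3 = (m + 3)*(m^2 - 1) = (m - 1)*(m + 3)*(m + 1)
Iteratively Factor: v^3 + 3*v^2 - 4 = (v + 2)*(v^2 + v - 2) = (v + 2)^2*(v - 1)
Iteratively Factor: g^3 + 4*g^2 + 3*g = (g + 1)*(g^2 + 3*g) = (g + 1)*(g + 3)*(g)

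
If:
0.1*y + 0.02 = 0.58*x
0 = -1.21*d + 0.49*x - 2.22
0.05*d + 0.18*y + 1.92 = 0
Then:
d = -2.52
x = -1.68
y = -9.97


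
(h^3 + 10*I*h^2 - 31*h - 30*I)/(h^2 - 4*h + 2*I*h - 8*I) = (h^2 + 8*I*h - 15)/(h - 4)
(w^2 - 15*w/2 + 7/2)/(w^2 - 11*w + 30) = (2*w^2 - 15*w + 7)/(2*(w^2 - 11*w + 30))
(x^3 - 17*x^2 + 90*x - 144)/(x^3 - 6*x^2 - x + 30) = (x^2 - 14*x + 48)/(x^2 - 3*x - 10)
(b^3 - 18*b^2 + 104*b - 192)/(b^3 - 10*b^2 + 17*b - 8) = (b^2 - 10*b + 24)/(b^2 - 2*b + 1)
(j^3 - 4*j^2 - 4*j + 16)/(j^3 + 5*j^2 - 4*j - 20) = (j - 4)/(j + 5)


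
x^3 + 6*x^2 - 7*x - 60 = (x - 3)*(x + 4)*(x + 5)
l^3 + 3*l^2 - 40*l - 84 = (l - 6)*(l + 2)*(l + 7)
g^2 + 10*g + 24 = (g + 4)*(g + 6)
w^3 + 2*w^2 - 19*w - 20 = (w - 4)*(w + 1)*(w + 5)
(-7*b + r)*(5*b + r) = -35*b^2 - 2*b*r + r^2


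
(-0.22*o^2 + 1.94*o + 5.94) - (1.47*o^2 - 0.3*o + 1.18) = -1.69*o^2 + 2.24*o + 4.76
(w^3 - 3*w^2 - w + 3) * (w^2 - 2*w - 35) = w^5 - 5*w^4 - 30*w^3 + 110*w^2 + 29*w - 105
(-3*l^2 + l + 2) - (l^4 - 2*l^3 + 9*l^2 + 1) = -l^4 + 2*l^3 - 12*l^2 + l + 1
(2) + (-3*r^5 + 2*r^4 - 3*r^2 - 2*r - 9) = -3*r^5 + 2*r^4 - 3*r^2 - 2*r - 7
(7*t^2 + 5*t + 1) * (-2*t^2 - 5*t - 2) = -14*t^4 - 45*t^3 - 41*t^2 - 15*t - 2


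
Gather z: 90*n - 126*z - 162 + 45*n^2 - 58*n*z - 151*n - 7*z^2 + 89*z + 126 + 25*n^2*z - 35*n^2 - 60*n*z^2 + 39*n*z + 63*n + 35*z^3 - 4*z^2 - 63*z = 10*n^2 + 2*n + 35*z^3 + z^2*(-60*n - 11) + z*(25*n^2 - 19*n - 100) - 36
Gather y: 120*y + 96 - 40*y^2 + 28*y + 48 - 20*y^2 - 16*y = -60*y^2 + 132*y + 144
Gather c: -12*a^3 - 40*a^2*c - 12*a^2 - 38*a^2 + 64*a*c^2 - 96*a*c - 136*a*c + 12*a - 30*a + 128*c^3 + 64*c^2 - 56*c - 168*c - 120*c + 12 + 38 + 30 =-12*a^3 - 50*a^2 - 18*a + 128*c^3 + c^2*(64*a + 64) + c*(-40*a^2 - 232*a - 344) + 80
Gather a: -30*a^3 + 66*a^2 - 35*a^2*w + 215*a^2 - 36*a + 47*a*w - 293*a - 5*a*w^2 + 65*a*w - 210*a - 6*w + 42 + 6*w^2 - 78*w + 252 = -30*a^3 + a^2*(281 - 35*w) + a*(-5*w^2 + 112*w - 539) + 6*w^2 - 84*w + 294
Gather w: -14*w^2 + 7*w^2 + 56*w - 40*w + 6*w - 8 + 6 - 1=-7*w^2 + 22*w - 3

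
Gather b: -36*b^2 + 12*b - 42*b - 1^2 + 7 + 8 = -36*b^2 - 30*b + 14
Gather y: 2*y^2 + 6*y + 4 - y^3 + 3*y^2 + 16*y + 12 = -y^3 + 5*y^2 + 22*y + 16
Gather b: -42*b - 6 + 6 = -42*b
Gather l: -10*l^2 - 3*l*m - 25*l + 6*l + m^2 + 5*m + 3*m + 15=-10*l^2 + l*(-3*m - 19) + m^2 + 8*m + 15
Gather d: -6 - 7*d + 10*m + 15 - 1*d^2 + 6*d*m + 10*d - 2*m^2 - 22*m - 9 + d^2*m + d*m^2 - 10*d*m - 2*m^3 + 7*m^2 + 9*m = d^2*(m - 1) + d*(m^2 - 4*m + 3) - 2*m^3 + 5*m^2 - 3*m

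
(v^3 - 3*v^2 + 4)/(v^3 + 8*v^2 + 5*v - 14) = (v^3 - 3*v^2 + 4)/(v^3 + 8*v^2 + 5*v - 14)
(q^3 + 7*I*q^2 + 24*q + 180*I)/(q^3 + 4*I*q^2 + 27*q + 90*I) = (q + 6*I)/(q + 3*I)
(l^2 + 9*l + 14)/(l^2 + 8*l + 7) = (l + 2)/(l + 1)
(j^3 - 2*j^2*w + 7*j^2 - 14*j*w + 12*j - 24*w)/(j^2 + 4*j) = j - 2*w + 3 - 6*w/j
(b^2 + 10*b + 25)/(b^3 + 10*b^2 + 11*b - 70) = (b + 5)/(b^2 + 5*b - 14)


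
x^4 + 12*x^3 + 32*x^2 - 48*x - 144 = (x - 2)*(x + 2)*(x + 6)^2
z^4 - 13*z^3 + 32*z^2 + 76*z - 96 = (z - 8)*(z - 6)*(z - 1)*(z + 2)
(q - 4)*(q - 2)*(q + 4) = q^3 - 2*q^2 - 16*q + 32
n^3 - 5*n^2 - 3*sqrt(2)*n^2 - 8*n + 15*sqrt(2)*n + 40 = (n - 5)*(n - 4*sqrt(2))*(n + sqrt(2))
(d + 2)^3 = d^3 + 6*d^2 + 12*d + 8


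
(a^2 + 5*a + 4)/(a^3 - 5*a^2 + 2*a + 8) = (a + 4)/(a^2 - 6*a + 8)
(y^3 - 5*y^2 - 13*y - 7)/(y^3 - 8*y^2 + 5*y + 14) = (y + 1)/(y - 2)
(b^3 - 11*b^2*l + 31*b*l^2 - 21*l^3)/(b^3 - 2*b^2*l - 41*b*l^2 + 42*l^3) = (b - 3*l)/(b + 6*l)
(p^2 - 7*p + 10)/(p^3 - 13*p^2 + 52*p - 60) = 1/(p - 6)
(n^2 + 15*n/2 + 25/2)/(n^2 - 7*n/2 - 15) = (n + 5)/(n - 6)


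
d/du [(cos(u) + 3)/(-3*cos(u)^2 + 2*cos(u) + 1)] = (-3*cos(u)^2 - 18*cos(u) + 5)*sin(u)/((cos(u) - 1)^2*(3*cos(u) + 1)^2)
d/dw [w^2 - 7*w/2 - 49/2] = 2*w - 7/2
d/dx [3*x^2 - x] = 6*x - 1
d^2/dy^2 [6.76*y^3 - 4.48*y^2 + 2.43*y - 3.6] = 40.56*y - 8.96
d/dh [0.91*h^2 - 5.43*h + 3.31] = 1.82*h - 5.43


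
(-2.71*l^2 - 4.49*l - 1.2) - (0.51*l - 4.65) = -2.71*l^2 - 5.0*l + 3.45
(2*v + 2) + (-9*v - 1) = 1 - 7*v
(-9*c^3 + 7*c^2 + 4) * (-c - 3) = 9*c^4 + 20*c^3 - 21*c^2 - 4*c - 12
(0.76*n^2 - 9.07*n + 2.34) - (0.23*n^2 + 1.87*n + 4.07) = 0.53*n^2 - 10.94*n - 1.73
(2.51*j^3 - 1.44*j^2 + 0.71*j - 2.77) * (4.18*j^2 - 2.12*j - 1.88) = 10.4918*j^5 - 11.3404*j^4 + 1.3018*j^3 - 10.3766*j^2 + 4.5376*j + 5.2076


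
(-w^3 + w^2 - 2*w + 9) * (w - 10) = -w^4 + 11*w^3 - 12*w^2 + 29*w - 90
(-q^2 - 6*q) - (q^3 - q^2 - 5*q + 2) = -q^3 - q - 2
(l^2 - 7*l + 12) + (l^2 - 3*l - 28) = 2*l^2 - 10*l - 16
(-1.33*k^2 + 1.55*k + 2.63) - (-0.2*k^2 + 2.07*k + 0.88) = -1.13*k^2 - 0.52*k + 1.75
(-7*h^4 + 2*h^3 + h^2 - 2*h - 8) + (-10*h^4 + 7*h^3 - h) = -17*h^4 + 9*h^3 + h^2 - 3*h - 8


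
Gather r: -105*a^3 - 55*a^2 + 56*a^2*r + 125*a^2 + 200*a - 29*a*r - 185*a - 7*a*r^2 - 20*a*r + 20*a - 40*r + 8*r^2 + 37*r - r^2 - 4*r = -105*a^3 + 70*a^2 + 35*a + r^2*(7 - 7*a) + r*(56*a^2 - 49*a - 7)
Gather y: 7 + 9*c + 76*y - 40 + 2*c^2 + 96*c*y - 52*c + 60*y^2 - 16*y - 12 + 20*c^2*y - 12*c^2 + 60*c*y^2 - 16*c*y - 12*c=-10*c^2 - 55*c + y^2*(60*c + 60) + y*(20*c^2 + 80*c + 60) - 45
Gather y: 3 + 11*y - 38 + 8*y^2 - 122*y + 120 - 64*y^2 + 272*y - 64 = -56*y^2 + 161*y + 21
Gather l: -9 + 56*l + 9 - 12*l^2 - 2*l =-12*l^2 + 54*l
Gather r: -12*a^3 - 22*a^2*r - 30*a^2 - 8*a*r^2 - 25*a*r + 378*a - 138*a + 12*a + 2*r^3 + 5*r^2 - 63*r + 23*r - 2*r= -12*a^3 - 30*a^2 + 252*a + 2*r^3 + r^2*(5 - 8*a) + r*(-22*a^2 - 25*a - 42)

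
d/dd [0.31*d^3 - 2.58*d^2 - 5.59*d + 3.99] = 0.93*d^2 - 5.16*d - 5.59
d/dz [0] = 0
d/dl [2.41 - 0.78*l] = -0.780000000000000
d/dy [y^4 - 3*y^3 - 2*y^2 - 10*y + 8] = 4*y^3 - 9*y^2 - 4*y - 10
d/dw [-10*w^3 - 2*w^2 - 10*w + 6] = -30*w^2 - 4*w - 10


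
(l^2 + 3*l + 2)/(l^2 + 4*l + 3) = (l + 2)/(l + 3)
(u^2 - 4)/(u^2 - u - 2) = (u + 2)/(u + 1)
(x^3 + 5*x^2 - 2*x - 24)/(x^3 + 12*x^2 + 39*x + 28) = (x^2 + x - 6)/(x^2 + 8*x + 7)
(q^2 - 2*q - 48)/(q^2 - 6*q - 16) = (q + 6)/(q + 2)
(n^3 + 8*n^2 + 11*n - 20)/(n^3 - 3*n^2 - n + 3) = (n^2 + 9*n + 20)/(n^2 - 2*n - 3)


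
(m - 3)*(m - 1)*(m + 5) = m^3 + m^2 - 17*m + 15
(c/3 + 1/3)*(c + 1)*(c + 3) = c^3/3 + 5*c^2/3 + 7*c/3 + 1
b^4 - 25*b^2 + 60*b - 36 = (b - 3)*(b - 2)*(b - 1)*(b + 6)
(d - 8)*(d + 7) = d^2 - d - 56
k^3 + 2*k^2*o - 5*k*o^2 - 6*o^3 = (k - 2*o)*(k + o)*(k + 3*o)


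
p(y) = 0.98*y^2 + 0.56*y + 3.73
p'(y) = 1.96*y + 0.56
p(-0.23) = 3.65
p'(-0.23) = 0.11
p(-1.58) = 5.29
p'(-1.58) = -2.54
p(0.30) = 3.99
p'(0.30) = 1.15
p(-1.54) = 5.19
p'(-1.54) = -2.46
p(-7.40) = 53.25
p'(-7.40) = -13.94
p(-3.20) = 11.97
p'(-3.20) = -5.71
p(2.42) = 10.82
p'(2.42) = 5.30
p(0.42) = 4.14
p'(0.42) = 1.38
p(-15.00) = 215.83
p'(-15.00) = -28.84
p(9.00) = 88.15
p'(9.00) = 18.20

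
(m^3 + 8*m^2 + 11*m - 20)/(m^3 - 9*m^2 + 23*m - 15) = (m^2 + 9*m + 20)/(m^2 - 8*m + 15)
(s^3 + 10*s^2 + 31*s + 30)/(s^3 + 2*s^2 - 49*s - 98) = (s^2 + 8*s + 15)/(s^2 - 49)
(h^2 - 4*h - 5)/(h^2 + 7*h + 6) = (h - 5)/(h + 6)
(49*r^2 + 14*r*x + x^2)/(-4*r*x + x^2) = (49*r^2 + 14*r*x + x^2)/(x*(-4*r + x))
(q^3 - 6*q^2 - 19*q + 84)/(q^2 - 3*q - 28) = q - 3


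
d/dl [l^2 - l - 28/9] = 2*l - 1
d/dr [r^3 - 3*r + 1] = 3*r^2 - 3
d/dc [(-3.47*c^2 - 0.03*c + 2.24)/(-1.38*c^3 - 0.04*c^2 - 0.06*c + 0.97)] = (-4.7886*c^4 - 0.0828*c^3 + 9.4806*c^2 - 6.5526*c + 0.1053)/(1.9044*c^6 + 0.1104*c^5 + 0.1672*c^4 - 2.6724*c^3 - 0.074*c^2 - 0.1164*c + 0.9409)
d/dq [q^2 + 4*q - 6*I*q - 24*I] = 2*q + 4 - 6*I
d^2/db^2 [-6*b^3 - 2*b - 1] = -36*b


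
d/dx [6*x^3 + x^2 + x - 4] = 18*x^2 + 2*x + 1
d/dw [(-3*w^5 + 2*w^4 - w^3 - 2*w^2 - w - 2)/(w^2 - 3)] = (-9*w^6 + 4*w^5 + 44*w^4 - 24*w^3 + 10*w^2 + 16*w + 3)/(w^4 - 6*w^2 + 9)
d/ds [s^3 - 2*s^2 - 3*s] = 3*s^2 - 4*s - 3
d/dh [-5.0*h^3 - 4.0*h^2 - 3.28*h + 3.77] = -15.0*h^2 - 8.0*h - 3.28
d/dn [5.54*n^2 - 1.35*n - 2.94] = 11.08*n - 1.35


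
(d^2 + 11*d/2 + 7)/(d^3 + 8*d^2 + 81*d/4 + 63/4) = 2*(d + 2)/(2*d^2 + 9*d + 9)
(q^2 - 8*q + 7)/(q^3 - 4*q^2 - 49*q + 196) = (q - 1)/(q^2 + 3*q - 28)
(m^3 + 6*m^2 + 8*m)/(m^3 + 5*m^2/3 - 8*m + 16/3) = 3*m*(m + 2)/(3*m^2 - 7*m + 4)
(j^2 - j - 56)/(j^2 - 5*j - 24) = (j + 7)/(j + 3)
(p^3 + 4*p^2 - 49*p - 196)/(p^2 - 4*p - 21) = (p^2 + 11*p + 28)/(p + 3)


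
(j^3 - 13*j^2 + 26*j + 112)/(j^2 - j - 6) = (j^2 - 15*j + 56)/(j - 3)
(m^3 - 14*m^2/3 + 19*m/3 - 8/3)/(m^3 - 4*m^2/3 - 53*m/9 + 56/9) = 3*(m - 1)/(3*m + 7)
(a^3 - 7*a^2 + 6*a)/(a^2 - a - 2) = a*(-a^2 + 7*a - 6)/(-a^2 + a + 2)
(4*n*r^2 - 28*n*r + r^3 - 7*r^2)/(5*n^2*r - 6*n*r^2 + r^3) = (4*n*r - 28*n + r^2 - 7*r)/(5*n^2 - 6*n*r + r^2)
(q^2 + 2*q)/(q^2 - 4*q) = (q + 2)/(q - 4)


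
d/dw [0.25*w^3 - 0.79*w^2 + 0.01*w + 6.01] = 0.75*w^2 - 1.58*w + 0.01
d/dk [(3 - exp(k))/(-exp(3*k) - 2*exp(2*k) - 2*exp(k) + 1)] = (-2*exp(3*k) + 7*exp(2*k) + 12*exp(k) + 5)*exp(k)/(exp(6*k) + 4*exp(5*k) + 8*exp(4*k) + 6*exp(3*k) - 4*exp(k) + 1)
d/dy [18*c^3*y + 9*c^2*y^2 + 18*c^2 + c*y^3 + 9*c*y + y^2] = 18*c^3 + 18*c^2*y + 3*c*y^2 + 9*c + 2*y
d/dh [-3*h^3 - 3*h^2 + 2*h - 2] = -9*h^2 - 6*h + 2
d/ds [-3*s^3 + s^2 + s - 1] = -9*s^2 + 2*s + 1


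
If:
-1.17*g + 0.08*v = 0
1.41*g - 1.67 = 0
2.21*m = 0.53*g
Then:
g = 1.18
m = 0.28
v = 17.32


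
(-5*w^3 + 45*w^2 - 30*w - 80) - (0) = -5*w^3 + 45*w^2 - 30*w - 80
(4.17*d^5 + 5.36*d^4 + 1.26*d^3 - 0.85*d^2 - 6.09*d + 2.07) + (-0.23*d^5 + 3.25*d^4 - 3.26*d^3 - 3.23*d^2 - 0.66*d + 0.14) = 3.94*d^5 + 8.61*d^4 - 2.0*d^3 - 4.08*d^2 - 6.75*d + 2.21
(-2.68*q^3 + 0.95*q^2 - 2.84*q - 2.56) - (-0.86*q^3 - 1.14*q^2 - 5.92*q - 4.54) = -1.82*q^3 + 2.09*q^2 + 3.08*q + 1.98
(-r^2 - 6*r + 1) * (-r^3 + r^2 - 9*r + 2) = r^5 + 5*r^4 + 2*r^3 + 53*r^2 - 21*r + 2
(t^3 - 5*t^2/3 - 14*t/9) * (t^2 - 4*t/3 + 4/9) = t^5 - 3*t^4 + 10*t^3/9 + 4*t^2/3 - 56*t/81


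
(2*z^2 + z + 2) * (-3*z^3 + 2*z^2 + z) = -6*z^5 + z^4 - 2*z^3 + 5*z^2 + 2*z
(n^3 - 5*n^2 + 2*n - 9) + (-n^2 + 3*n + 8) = n^3 - 6*n^2 + 5*n - 1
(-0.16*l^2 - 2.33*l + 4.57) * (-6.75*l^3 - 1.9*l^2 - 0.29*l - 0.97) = 1.08*l^5 + 16.0315*l^4 - 26.3741*l^3 - 7.8521*l^2 + 0.9348*l - 4.4329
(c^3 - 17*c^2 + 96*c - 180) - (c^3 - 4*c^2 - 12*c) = -13*c^2 + 108*c - 180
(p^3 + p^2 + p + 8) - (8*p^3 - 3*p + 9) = -7*p^3 + p^2 + 4*p - 1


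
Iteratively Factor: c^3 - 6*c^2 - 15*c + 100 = (c - 5)*(c^2 - c - 20) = (c - 5)*(c + 4)*(c - 5)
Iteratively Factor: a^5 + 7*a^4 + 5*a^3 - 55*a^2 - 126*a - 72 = (a + 3)*(a^4 + 4*a^3 - 7*a^2 - 34*a - 24) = (a - 3)*(a + 3)*(a^3 + 7*a^2 + 14*a + 8) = (a - 3)*(a + 2)*(a + 3)*(a^2 + 5*a + 4) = (a - 3)*(a + 1)*(a + 2)*(a + 3)*(a + 4)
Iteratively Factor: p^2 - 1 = (p - 1)*(p + 1)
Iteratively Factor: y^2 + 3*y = (y)*(y + 3)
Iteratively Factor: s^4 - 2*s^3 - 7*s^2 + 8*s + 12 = (s - 2)*(s^3 - 7*s - 6) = (s - 2)*(s + 2)*(s^2 - 2*s - 3) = (s - 3)*(s - 2)*(s + 2)*(s + 1)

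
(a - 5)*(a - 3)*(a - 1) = a^3 - 9*a^2 + 23*a - 15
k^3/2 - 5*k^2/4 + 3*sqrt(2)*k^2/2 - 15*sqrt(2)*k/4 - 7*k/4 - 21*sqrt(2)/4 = (k/2 + 1/2)*(k - 7/2)*(k + 3*sqrt(2))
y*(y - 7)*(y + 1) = y^3 - 6*y^2 - 7*y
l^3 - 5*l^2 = l^2*(l - 5)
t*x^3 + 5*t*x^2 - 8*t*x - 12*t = (x - 2)*(x + 6)*(t*x + t)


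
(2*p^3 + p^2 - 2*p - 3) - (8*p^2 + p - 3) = 2*p^3 - 7*p^2 - 3*p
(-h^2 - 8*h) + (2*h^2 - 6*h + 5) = h^2 - 14*h + 5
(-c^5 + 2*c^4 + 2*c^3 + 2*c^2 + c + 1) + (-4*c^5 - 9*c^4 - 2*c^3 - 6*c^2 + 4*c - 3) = -5*c^5 - 7*c^4 - 4*c^2 + 5*c - 2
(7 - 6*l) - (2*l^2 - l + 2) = -2*l^2 - 5*l + 5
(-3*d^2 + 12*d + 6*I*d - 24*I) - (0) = -3*d^2 + 12*d + 6*I*d - 24*I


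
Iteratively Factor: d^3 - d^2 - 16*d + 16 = (d - 1)*(d^2 - 16) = (d - 1)*(d + 4)*(d - 4)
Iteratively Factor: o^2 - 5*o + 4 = (o - 1)*(o - 4)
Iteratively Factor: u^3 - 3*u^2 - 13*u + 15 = (u + 3)*(u^2 - 6*u + 5) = (u - 1)*(u + 3)*(u - 5)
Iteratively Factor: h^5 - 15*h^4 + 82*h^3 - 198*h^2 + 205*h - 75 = (h - 1)*(h^4 - 14*h^3 + 68*h^2 - 130*h + 75) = (h - 5)*(h - 1)*(h^3 - 9*h^2 + 23*h - 15) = (h - 5)*(h - 3)*(h - 1)*(h^2 - 6*h + 5) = (h - 5)*(h - 3)*(h - 1)^2*(h - 5)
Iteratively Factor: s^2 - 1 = (s - 1)*(s + 1)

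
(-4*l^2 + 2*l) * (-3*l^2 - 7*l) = 12*l^4 + 22*l^3 - 14*l^2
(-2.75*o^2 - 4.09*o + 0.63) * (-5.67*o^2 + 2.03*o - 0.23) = 15.5925*o^4 + 17.6078*o^3 - 11.2423*o^2 + 2.2196*o - 0.1449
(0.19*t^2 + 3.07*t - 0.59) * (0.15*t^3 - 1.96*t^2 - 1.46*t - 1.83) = 0.0285*t^5 + 0.0881*t^4 - 6.3831*t^3 - 3.6735*t^2 - 4.7567*t + 1.0797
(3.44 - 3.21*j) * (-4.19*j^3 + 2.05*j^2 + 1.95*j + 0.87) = 13.4499*j^4 - 20.9941*j^3 + 0.7925*j^2 + 3.9153*j + 2.9928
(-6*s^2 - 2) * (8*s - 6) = -48*s^3 + 36*s^2 - 16*s + 12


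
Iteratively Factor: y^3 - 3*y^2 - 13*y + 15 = (y - 1)*(y^2 - 2*y - 15) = (y - 5)*(y - 1)*(y + 3)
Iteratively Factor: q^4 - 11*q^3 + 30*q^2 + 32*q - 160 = (q - 4)*(q^3 - 7*q^2 + 2*q + 40) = (q - 4)*(q + 2)*(q^2 - 9*q + 20) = (q - 4)^2*(q + 2)*(q - 5)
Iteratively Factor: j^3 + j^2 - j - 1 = (j + 1)*(j^2 - 1) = (j + 1)^2*(j - 1)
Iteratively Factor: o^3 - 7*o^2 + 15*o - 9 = (o - 3)*(o^2 - 4*o + 3) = (o - 3)*(o - 1)*(o - 3)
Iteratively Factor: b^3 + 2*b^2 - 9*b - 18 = (b - 3)*(b^2 + 5*b + 6) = (b - 3)*(b + 3)*(b + 2)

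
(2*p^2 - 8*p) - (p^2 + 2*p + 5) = p^2 - 10*p - 5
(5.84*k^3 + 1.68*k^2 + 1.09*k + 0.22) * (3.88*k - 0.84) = 22.6592*k^4 + 1.6128*k^3 + 2.818*k^2 - 0.0620000000000001*k - 0.1848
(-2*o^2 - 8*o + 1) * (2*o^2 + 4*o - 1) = -4*o^4 - 24*o^3 - 28*o^2 + 12*o - 1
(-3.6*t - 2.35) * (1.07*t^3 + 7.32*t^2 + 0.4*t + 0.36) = -3.852*t^4 - 28.8665*t^3 - 18.642*t^2 - 2.236*t - 0.846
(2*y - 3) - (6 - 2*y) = 4*y - 9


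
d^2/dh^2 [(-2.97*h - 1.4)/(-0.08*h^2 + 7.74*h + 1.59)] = ((45.7516 - 1.4256*h)*(-0.08*h^2 + 7.74*h + 1.59) - (0.16*h - 7.74)*(0.32*h - 15.48)*(2.97*h + 1.4))/(-0.08*h^2 + 7.74*h + 1.59)^3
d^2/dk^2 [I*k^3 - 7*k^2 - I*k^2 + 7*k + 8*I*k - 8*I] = 6*I*k - 14 - 2*I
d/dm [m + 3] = 1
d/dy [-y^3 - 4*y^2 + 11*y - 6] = -3*y^2 - 8*y + 11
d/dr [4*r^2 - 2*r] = 8*r - 2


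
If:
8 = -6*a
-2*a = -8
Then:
No Solution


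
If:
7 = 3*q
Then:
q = 7/3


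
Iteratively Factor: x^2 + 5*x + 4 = (x + 1)*(x + 4)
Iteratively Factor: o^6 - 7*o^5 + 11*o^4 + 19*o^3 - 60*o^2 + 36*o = (o + 2)*(o^5 - 9*o^4 + 29*o^3 - 39*o^2 + 18*o) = (o - 3)*(o + 2)*(o^4 - 6*o^3 + 11*o^2 - 6*o) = o*(o - 3)*(o + 2)*(o^3 - 6*o^2 + 11*o - 6) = o*(o - 3)*(o - 1)*(o + 2)*(o^2 - 5*o + 6) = o*(o - 3)^2*(o - 1)*(o + 2)*(o - 2)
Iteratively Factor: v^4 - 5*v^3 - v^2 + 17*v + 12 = (v - 3)*(v^3 - 2*v^2 - 7*v - 4) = (v - 3)*(v + 1)*(v^2 - 3*v - 4) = (v - 3)*(v + 1)^2*(v - 4)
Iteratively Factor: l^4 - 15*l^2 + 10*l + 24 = (l - 3)*(l^3 + 3*l^2 - 6*l - 8) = (l - 3)*(l + 4)*(l^2 - l - 2) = (l - 3)*(l + 1)*(l + 4)*(l - 2)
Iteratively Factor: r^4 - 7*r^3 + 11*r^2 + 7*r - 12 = (r - 3)*(r^3 - 4*r^2 - r + 4) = (r - 3)*(r + 1)*(r^2 - 5*r + 4) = (r - 4)*(r - 3)*(r + 1)*(r - 1)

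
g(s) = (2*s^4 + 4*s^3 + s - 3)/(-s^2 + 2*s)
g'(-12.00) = 40.17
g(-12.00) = -205.62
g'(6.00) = -29.99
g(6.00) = -144.12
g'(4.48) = -20.72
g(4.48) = -105.02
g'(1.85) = 1385.04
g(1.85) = 171.54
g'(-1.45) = 1.16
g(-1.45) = 1.56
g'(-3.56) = 7.38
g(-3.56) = -6.78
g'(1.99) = 314984.42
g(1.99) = 3109.41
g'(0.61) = 9.89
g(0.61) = -1.42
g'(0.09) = 185.46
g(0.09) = -16.91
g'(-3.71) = 7.92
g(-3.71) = -7.93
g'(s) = (2*s - 2)*(2*s^4 + 4*s^3 + s - 3)/(-s^2 + 2*s)^2 + (8*s^3 + 12*s^2 + 1)/(-s^2 + 2*s) = (-4*s^5 + 8*s^4 + 16*s^3 + s^2 - 6*s + 6)/(s^2*(s^2 - 4*s + 4))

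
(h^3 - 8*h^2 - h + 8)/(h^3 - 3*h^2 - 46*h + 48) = (h + 1)/(h + 6)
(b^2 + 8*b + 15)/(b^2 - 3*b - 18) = (b + 5)/(b - 6)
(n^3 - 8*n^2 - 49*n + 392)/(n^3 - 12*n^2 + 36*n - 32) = (n^2 - 49)/(n^2 - 4*n + 4)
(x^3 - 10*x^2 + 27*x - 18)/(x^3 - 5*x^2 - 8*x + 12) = (x - 3)/(x + 2)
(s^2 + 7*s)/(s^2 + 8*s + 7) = s/(s + 1)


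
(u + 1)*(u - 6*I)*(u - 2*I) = u^3 + u^2 - 8*I*u^2 - 12*u - 8*I*u - 12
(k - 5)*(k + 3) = k^2 - 2*k - 15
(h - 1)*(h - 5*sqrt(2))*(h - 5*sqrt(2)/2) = h^3 - 15*sqrt(2)*h^2/2 - h^2 + 15*sqrt(2)*h/2 + 25*h - 25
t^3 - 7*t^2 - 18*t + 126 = (t - 7)*(t - 3*sqrt(2))*(t + 3*sqrt(2))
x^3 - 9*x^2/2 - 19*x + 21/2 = (x - 7)*(x - 1/2)*(x + 3)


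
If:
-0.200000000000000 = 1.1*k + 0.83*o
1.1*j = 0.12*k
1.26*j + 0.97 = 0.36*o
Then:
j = -0.19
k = -1.72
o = 2.04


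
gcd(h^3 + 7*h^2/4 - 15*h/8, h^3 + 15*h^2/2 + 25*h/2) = h^2 + 5*h/2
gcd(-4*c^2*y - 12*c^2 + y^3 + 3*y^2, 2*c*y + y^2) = 2*c + y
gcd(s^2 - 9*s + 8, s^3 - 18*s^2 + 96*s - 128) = s - 8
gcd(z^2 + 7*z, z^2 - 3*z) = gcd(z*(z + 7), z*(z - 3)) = z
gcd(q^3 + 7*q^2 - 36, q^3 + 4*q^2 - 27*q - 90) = q^2 + 9*q + 18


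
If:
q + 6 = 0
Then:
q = -6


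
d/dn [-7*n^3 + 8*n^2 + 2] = n*(16 - 21*n)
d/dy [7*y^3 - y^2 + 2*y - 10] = 21*y^2 - 2*y + 2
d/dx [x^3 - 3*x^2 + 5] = 3*x*(x - 2)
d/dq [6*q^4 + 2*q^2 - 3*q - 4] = 24*q^3 + 4*q - 3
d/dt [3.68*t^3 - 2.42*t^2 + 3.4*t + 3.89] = 11.04*t^2 - 4.84*t + 3.4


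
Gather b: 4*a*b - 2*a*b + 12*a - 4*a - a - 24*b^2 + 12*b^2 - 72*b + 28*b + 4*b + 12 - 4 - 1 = 7*a - 12*b^2 + b*(2*a - 40) + 7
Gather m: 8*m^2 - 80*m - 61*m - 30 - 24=8*m^2 - 141*m - 54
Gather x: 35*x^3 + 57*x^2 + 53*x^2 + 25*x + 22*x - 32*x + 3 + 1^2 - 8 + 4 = 35*x^3 + 110*x^2 + 15*x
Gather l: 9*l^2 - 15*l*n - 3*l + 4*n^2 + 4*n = 9*l^2 + l*(-15*n - 3) + 4*n^2 + 4*n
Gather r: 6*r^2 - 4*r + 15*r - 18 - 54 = 6*r^2 + 11*r - 72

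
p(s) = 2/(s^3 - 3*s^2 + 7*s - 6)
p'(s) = 2*(-3*s^2 + 6*s - 7)/(s^3 - 3*s^2 + 7*s - 6)^2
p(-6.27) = -0.00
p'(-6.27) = -0.00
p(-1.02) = -0.12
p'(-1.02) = -0.11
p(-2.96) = -0.03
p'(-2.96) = -0.02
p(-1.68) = -0.06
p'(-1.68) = -0.05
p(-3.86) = -0.01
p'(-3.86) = -0.01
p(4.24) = 0.04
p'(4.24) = -0.03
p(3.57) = 0.08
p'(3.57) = -0.07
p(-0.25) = -0.25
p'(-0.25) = -0.27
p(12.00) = 0.00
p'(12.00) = 0.00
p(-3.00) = -0.02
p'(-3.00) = -0.02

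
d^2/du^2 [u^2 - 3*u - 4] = 2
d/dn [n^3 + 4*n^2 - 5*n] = 3*n^2 + 8*n - 5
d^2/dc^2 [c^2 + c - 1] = 2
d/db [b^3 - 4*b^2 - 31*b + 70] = 3*b^2 - 8*b - 31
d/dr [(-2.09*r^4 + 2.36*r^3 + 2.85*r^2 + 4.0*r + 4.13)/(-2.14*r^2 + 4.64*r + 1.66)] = (8.9452*r^5 - 34.1432*r^4 + 8.0232*r^3 + 33.5368*r^2 + 27.1384*r - 12.5232)/(4.5796*r^4 - 19.8592*r^3 + 14.4248*r^2 + 15.4048*r + 2.7556)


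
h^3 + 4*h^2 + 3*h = h*(h + 1)*(h + 3)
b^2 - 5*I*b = b*(b - 5*I)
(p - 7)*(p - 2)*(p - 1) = p^3 - 10*p^2 + 23*p - 14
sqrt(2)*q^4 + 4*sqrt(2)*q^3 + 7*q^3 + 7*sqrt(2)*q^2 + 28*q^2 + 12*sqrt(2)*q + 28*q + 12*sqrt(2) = (q + 2)^2*(q + 3*sqrt(2))*(sqrt(2)*q + 1)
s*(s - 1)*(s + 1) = s^3 - s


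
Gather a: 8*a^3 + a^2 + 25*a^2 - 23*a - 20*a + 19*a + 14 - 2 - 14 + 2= 8*a^3 + 26*a^2 - 24*a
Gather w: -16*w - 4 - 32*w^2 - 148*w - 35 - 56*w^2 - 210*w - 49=-88*w^2 - 374*w - 88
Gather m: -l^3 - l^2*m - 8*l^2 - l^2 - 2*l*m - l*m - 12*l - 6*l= -l^3 - 9*l^2 - 18*l + m*(-l^2 - 3*l)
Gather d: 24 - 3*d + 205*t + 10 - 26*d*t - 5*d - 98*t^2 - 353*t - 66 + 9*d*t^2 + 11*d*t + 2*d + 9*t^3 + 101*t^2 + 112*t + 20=d*(9*t^2 - 15*t - 6) + 9*t^3 + 3*t^2 - 36*t - 12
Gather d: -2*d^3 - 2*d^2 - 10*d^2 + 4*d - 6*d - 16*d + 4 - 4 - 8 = -2*d^3 - 12*d^2 - 18*d - 8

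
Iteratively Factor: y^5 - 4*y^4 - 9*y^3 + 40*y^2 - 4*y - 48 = (y - 2)*(y^4 - 2*y^3 - 13*y^2 + 14*y + 24) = (y - 2)*(y + 1)*(y^3 - 3*y^2 - 10*y + 24) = (y - 2)^2*(y + 1)*(y^2 - y - 12) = (y - 2)^2*(y + 1)*(y + 3)*(y - 4)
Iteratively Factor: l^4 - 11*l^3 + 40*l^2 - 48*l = (l)*(l^3 - 11*l^2 + 40*l - 48) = l*(l - 4)*(l^2 - 7*l + 12) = l*(l - 4)*(l - 3)*(l - 4)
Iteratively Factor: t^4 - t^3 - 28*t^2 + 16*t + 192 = (t - 4)*(t^3 + 3*t^2 - 16*t - 48) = (t - 4)*(t + 4)*(t^2 - t - 12) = (t - 4)^2*(t + 4)*(t + 3)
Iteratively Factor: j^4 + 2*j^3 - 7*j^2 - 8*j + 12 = (j - 1)*(j^3 + 3*j^2 - 4*j - 12) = (j - 1)*(j + 3)*(j^2 - 4) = (j - 2)*(j - 1)*(j + 3)*(j + 2)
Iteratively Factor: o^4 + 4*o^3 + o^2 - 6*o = (o)*(o^3 + 4*o^2 + o - 6) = o*(o + 2)*(o^2 + 2*o - 3) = o*(o + 2)*(o + 3)*(o - 1)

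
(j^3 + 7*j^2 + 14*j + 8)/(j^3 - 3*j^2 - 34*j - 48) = (j^2 + 5*j + 4)/(j^2 - 5*j - 24)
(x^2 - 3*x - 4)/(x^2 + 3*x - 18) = (x^2 - 3*x - 4)/(x^2 + 3*x - 18)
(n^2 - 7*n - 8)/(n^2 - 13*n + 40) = (n + 1)/(n - 5)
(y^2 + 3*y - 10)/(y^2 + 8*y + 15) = (y - 2)/(y + 3)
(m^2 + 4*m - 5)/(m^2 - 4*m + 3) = (m + 5)/(m - 3)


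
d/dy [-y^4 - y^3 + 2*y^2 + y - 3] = -4*y^3 - 3*y^2 + 4*y + 1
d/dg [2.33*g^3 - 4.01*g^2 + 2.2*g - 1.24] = 6.99*g^2 - 8.02*g + 2.2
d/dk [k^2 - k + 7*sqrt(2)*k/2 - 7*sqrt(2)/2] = 2*k - 1 + 7*sqrt(2)/2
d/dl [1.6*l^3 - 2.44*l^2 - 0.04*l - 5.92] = 4.8*l^2 - 4.88*l - 0.04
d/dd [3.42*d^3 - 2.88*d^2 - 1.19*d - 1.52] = 10.26*d^2 - 5.76*d - 1.19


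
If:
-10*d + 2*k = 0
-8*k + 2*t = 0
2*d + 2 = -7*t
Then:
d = -1/71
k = -5/71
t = -20/71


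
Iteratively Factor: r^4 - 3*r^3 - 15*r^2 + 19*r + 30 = (r + 3)*(r^3 - 6*r^2 + 3*r + 10) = (r - 5)*(r + 3)*(r^2 - r - 2) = (r - 5)*(r + 1)*(r + 3)*(r - 2)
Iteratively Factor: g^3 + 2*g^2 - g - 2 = (g + 2)*(g^2 - 1) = (g - 1)*(g + 2)*(g + 1)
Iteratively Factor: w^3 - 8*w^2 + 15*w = (w)*(w^2 - 8*w + 15) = w*(w - 5)*(w - 3)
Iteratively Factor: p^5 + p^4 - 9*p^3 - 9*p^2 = (p + 3)*(p^4 - 2*p^3 - 3*p^2) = (p - 3)*(p + 3)*(p^3 + p^2) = (p - 3)*(p + 1)*(p + 3)*(p^2) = p*(p - 3)*(p + 1)*(p + 3)*(p)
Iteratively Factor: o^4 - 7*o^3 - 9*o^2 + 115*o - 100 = (o - 5)*(o^3 - 2*o^2 - 19*o + 20) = (o - 5)*(o - 1)*(o^2 - o - 20) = (o - 5)^2*(o - 1)*(o + 4)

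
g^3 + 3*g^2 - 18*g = g*(g - 3)*(g + 6)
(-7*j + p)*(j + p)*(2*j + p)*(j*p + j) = -14*j^4*p - 14*j^4 - 19*j^3*p^2 - 19*j^3*p - 4*j^2*p^3 - 4*j^2*p^2 + j*p^4 + j*p^3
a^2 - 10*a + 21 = (a - 7)*(a - 3)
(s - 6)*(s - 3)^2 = s^3 - 12*s^2 + 45*s - 54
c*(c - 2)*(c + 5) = c^3 + 3*c^2 - 10*c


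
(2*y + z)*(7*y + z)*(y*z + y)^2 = 14*y^4*z^2 + 28*y^4*z + 14*y^4 + 9*y^3*z^3 + 18*y^3*z^2 + 9*y^3*z + y^2*z^4 + 2*y^2*z^3 + y^2*z^2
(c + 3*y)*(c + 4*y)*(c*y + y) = c^3*y + 7*c^2*y^2 + c^2*y + 12*c*y^3 + 7*c*y^2 + 12*y^3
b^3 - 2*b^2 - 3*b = b*(b - 3)*(b + 1)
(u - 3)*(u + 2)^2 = u^3 + u^2 - 8*u - 12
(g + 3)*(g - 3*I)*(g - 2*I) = g^3 + 3*g^2 - 5*I*g^2 - 6*g - 15*I*g - 18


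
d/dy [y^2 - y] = 2*y - 1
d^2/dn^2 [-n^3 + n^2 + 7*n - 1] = 2 - 6*n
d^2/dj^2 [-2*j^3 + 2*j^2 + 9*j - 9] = 4 - 12*j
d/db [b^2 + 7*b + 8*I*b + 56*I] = 2*b + 7 + 8*I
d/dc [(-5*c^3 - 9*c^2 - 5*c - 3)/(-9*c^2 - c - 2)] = (45*c^4 + 10*c^3 - 6*c^2 - 18*c + 7)/(81*c^4 + 18*c^3 + 37*c^2 + 4*c + 4)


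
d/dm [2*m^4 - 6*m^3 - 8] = m^2*(8*m - 18)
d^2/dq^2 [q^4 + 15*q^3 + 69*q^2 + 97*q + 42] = 12*q^2 + 90*q + 138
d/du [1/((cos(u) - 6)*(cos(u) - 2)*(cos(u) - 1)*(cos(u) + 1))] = 2*(2*cos(u)^3 - 12*cos(u)^2 + 11*cos(u) + 4)/((cos(u) - 6)^2*(cos(u) - 2)^2*sin(u)^3)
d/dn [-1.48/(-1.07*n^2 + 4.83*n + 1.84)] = (7.1484 - 3.1672*n)/(-1.07*n^2 + 4.83*n + 1.84)^2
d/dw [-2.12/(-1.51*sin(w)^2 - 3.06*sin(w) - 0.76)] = -(6.4024*sin(w) + 6.4872)*cos(w)/(1.51*sin(w)^2 + 3.06*sin(w) + 0.76)^2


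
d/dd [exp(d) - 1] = exp(d)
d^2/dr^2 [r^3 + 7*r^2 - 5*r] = 6*r + 14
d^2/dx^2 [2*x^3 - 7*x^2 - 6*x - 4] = 12*x - 14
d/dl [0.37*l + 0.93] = 0.370000000000000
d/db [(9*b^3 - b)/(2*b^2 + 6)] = (9*b^4 + 82*b^2 - 3)/(2*(b^4 + 6*b^2 + 9))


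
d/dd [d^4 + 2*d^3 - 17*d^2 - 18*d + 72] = 4*d^3 + 6*d^2 - 34*d - 18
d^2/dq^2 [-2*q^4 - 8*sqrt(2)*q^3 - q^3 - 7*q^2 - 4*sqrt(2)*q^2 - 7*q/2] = -24*q^2 - 48*sqrt(2)*q - 6*q - 14 - 8*sqrt(2)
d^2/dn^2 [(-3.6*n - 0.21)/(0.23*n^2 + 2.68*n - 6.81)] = (-(0.46*n + 2.68)*(0.92*n + 5.36)*(3.6*n + 0.21) + (4.968*n + 19.3926)*(0.23*n^2 + 2.68*n - 6.81))/(0.23*n^2 + 2.68*n - 6.81)^3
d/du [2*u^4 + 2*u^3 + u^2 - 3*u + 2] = 8*u^3 + 6*u^2 + 2*u - 3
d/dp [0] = 0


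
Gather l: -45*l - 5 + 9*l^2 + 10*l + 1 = 9*l^2 - 35*l - 4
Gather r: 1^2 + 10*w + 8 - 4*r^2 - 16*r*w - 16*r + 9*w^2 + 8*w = -4*r^2 + r*(-16*w - 16) + 9*w^2 + 18*w + 9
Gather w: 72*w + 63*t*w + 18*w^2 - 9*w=18*w^2 + w*(63*t + 63)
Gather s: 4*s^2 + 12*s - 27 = 4*s^2 + 12*s - 27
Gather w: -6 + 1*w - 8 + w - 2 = 2*w - 16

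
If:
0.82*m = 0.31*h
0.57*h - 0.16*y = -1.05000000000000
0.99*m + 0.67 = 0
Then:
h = -1.79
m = -0.68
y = 0.19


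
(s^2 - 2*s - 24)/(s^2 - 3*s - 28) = (s - 6)/(s - 7)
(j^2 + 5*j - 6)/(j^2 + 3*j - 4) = (j + 6)/(j + 4)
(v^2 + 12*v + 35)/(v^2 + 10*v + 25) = (v + 7)/(v + 5)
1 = 1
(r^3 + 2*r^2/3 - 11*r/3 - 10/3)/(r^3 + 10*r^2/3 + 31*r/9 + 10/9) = 3*(r - 2)/(3*r + 2)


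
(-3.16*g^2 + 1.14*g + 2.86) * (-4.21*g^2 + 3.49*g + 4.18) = 13.3036*g^4 - 15.8278*g^3 - 21.2708*g^2 + 14.7466*g + 11.9548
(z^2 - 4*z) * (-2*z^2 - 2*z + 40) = -2*z^4 + 6*z^3 + 48*z^2 - 160*z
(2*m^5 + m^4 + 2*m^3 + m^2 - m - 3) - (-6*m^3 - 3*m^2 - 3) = 2*m^5 + m^4 + 8*m^3 + 4*m^2 - m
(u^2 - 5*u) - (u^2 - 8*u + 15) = 3*u - 15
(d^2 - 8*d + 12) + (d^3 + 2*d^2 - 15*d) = d^3 + 3*d^2 - 23*d + 12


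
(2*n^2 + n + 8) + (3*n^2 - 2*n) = 5*n^2 - n + 8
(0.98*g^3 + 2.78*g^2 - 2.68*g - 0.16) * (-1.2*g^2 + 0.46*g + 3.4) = -1.176*g^5 - 2.8852*g^4 + 7.8268*g^3 + 8.4112*g^2 - 9.1856*g - 0.544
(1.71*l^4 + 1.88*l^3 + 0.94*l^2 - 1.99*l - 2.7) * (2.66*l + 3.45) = 4.5486*l^5 + 10.9003*l^4 + 8.9864*l^3 - 2.0504*l^2 - 14.0475*l - 9.315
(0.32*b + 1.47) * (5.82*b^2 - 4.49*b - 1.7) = 1.8624*b^3 + 7.1186*b^2 - 7.1443*b - 2.499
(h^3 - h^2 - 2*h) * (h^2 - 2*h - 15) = h^5 - 3*h^4 - 15*h^3 + 19*h^2 + 30*h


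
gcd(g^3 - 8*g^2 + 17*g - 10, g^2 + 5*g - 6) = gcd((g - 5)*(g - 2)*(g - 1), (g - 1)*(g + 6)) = g - 1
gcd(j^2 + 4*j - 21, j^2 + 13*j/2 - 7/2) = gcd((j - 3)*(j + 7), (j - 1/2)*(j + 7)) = j + 7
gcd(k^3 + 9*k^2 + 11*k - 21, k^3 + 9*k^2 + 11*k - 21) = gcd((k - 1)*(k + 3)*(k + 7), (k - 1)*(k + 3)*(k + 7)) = k^3 + 9*k^2 + 11*k - 21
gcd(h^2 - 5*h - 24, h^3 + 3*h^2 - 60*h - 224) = h - 8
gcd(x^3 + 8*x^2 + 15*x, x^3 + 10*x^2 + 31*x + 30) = x^2 + 8*x + 15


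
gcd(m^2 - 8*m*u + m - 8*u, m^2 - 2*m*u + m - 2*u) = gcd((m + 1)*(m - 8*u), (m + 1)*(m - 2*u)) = m + 1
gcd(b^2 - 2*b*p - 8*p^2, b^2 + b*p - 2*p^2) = b + 2*p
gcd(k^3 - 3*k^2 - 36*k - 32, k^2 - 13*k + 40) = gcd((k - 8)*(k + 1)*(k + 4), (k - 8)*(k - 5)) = k - 8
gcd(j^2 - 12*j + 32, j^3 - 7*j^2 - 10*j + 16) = j - 8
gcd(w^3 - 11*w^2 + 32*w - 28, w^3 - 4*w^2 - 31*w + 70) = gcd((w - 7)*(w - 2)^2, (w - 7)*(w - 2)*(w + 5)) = w^2 - 9*w + 14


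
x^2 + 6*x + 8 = (x + 2)*(x + 4)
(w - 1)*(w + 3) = w^2 + 2*w - 3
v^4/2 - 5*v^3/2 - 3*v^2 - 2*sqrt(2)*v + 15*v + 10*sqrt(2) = (v/2 + sqrt(2)/2)*(v - 5)*(v - 2*sqrt(2))*(v + sqrt(2))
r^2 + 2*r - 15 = (r - 3)*(r + 5)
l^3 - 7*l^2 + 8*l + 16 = (l - 4)^2*(l + 1)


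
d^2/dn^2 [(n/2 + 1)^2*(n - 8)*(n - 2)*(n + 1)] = 5*n^3 - 15*n^2 - 39*n + 2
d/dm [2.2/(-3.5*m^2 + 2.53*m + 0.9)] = (15.4*m - 5.566)/(-3.5*m^2 + 2.53*m + 0.9)^2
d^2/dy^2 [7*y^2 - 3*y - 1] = 14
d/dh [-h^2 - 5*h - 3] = -2*h - 5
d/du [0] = 0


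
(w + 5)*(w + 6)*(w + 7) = w^3 + 18*w^2 + 107*w + 210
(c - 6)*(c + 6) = c^2 - 36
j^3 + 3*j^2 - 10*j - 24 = (j - 3)*(j + 2)*(j + 4)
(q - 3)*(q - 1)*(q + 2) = q^3 - 2*q^2 - 5*q + 6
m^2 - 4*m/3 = m*(m - 4/3)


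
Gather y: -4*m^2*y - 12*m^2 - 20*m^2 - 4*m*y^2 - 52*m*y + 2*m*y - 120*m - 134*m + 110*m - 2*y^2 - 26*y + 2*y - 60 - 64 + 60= -32*m^2 - 144*m + y^2*(-4*m - 2) + y*(-4*m^2 - 50*m - 24) - 64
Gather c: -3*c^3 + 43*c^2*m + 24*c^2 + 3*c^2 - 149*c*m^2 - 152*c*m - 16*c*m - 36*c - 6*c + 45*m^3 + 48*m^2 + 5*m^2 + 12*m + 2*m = -3*c^3 + c^2*(43*m + 27) + c*(-149*m^2 - 168*m - 42) + 45*m^3 + 53*m^2 + 14*m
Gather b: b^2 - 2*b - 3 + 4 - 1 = b^2 - 2*b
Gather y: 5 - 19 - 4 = -18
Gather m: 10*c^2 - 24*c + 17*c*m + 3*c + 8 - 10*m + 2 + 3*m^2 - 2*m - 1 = 10*c^2 - 21*c + 3*m^2 + m*(17*c - 12) + 9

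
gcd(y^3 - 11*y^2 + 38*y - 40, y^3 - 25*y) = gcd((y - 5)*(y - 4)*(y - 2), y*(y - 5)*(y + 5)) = y - 5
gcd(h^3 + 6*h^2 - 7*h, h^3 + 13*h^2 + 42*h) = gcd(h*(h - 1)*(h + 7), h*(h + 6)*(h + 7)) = h^2 + 7*h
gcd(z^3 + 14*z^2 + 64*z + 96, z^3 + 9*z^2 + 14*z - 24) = z^2 + 10*z + 24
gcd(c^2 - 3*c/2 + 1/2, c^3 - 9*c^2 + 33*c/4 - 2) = c - 1/2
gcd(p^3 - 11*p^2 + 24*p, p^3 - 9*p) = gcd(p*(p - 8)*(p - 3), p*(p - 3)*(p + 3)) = p^2 - 3*p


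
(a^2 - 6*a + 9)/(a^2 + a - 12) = (a - 3)/(a + 4)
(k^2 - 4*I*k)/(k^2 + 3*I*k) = (k - 4*I)/(k + 3*I)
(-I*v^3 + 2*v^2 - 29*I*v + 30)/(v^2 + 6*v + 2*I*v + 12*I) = (-I*v^3 + 2*v^2 - 29*I*v + 30)/(v^2 + 2*v*(3 + I) + 12*I)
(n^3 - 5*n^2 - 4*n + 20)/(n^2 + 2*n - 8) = (n^2 - 3*n - 10)/(n + 4)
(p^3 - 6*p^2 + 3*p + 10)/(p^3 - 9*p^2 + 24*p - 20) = (p + 1)/(p - 2)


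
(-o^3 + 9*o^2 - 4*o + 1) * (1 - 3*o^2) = 3*o^5 - 27*o^4 + 11*o^3 + 6*o^2 - 4*o + 1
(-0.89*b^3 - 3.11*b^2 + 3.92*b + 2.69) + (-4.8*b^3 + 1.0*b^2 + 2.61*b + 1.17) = -5.69*b^3 - 2.11*b^2 + 6.53*b + 3.86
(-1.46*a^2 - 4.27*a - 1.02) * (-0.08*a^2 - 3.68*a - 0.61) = 0.1168*a^4 + 5.7144*a^3 + 16.6858*a^2 + 6.3583*a + 0.6222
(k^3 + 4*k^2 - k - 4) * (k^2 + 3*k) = k^5 + 7*k^4 + 11*k^3 - 7*k^2 - 12*k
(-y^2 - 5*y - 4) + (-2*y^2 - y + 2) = -3*y^2 - 6*y - 2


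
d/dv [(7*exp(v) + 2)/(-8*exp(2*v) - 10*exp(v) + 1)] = (56*exp(2*v) + 32*exp(v) + 27)*exp(v)/(64*exp(4*v) + 160*exp(3*v) + 84*exp(2*v) - 20*exp(v) + 1)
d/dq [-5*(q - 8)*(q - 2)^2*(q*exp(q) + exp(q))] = 5*(-q^4 + 7*q^3 + 9*q^2 - 52*q + 28)*exp(q)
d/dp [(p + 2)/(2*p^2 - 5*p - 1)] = (2*p^2 - 5*p - (p + 2)*(4*p - 5) - 1)/(-2*p^2 + 5*p + 1)^2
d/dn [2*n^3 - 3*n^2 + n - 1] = 6*n^2 - 6*n + 1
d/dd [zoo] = 0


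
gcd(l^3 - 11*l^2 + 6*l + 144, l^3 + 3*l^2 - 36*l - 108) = l^2 - 3*l - 18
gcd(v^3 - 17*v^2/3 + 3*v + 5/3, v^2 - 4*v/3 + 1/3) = v - 1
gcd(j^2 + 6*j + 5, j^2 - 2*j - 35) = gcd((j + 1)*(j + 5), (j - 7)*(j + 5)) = j + 5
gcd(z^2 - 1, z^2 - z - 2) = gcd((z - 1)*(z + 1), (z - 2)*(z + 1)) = z + 1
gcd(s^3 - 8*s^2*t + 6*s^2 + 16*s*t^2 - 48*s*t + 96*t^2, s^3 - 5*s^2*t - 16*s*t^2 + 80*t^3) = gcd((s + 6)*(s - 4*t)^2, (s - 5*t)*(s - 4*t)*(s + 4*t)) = s - 4*t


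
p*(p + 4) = p^2 + 4*p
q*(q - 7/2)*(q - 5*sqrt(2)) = q^3 - 5*sqrt(2)*q^2 - 7*q^2/2 + 35*sqrt(2)*q/2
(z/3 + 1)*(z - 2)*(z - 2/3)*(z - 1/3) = z^4/3 - 61*z^2/27 + 56*z/27 - 4/9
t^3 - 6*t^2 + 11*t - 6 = (t - 3)*(t - 2)*(t - 1)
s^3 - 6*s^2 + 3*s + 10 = (s - 5)*(s - 2)*(s + 1)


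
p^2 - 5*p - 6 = (p - 6)*(p + 1)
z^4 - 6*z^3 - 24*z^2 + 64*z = z*(z - 8)*(z - 2)*(z + 4)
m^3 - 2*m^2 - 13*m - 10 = (m - 5)*(m + 1)*(m + 2)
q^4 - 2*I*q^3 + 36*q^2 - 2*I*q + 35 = (q - 7*I)*(q + 5*I)*(-I*q + 1)*(I*q + 1)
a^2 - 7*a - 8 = (a - 8)*(a + 1)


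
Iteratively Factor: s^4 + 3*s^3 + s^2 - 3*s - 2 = (s + 2)*(s^3 + s^2 - s - 1) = (s + 1)*(s + 2)*(s^2 - 1) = (s + 1)^2*(s + 2)*(s - 1)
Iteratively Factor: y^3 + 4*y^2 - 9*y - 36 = (y - 3)*(y^2 + 7*y + 12) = (y - 3)*(y + 3)*(y + 4)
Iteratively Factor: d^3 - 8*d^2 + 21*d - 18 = (d - 2)*(d^2 - 6*d + 9) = (d - 3)*(d - 2)*(d - 3)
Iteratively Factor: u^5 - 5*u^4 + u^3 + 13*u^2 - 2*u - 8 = (u + 1)*(u^4 - 6*u^3 + 7*u^2 + 6*u - 8) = (u - 4)*(u + 1)*(u^3 - 2*u^2 - u + 2) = (u - 4)*(u - 1)*(u + 1)*(u^2 - u - 2) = (u - 4)*(u - 2)*(u - 1)*(u + 1)*(u + 1)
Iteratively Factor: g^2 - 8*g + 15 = (g - 3)*(g - 5)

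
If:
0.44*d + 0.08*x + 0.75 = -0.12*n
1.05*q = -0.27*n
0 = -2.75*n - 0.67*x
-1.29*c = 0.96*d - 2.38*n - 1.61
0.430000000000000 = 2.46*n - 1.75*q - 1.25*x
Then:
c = 2.60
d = -1.68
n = 0.05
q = -0.01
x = -0.22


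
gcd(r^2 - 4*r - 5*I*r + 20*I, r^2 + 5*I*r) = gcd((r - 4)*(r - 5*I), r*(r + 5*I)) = 1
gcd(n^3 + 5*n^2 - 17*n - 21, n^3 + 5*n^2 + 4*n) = n + 1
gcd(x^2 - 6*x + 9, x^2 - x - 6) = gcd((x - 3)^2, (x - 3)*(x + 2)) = x - 3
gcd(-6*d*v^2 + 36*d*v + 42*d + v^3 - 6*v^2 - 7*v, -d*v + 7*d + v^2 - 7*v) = v - 7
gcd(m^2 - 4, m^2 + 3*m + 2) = m + 2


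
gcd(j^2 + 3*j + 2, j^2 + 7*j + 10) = j + 2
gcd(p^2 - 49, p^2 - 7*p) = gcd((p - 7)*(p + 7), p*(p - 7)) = p - 7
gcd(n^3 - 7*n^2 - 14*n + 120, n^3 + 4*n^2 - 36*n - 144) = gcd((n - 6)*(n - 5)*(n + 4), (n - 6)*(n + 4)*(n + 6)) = n^2 - 2*n - 24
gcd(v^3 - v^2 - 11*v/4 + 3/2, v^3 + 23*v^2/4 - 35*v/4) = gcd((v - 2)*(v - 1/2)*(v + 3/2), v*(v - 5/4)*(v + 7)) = 1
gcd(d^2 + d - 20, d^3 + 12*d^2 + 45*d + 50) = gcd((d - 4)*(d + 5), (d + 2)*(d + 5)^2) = d + 5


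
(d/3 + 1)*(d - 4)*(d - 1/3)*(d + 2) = d^4/3 + 2*d^3/9 - 43*d^2/9 - 58*d/9 + 8/3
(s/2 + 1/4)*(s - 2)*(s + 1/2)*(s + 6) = s^4/2 + 5*s^3/2 - 31*s^2/8 - 11*s/2 - 3/2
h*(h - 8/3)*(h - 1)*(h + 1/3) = h^4 - 10*h^3/3 + 13*h^2/9 + 8*h/9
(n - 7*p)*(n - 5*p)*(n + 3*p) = n^3 - 9*n^2*p - n*p^2 + 105*p^3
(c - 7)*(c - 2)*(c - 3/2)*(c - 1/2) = c^4 - 11*c^3 + 131*c^2/4 - 139*c/4 + 21/2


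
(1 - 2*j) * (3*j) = -6*j^2 + 3*j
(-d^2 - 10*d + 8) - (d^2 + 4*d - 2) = -2*d^2 - 14*d + 10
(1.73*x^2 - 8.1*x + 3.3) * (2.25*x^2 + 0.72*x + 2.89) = 3.8925*x^4 - 16.9794*x^3 + 6.5927*x^2 - 21.033*x + 9.537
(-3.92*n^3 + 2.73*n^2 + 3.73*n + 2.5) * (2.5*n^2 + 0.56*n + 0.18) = -9.8*n^5 + 4.6298*n^4 + 10.1482*n^3 + 8.8302*n^2 + 2.0714*n + 0.45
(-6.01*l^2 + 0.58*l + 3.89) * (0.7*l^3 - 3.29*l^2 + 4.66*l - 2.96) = -4.207*l^5 + 20.1789*l^4 - 27.1918*l^3 + 7.6943*l^2 + 16.4106*l - 11.5144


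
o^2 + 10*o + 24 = (o + 4)*(o + 6)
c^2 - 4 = (c - 2)*(c + 2)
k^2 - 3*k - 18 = (k - 6)*(k + 3)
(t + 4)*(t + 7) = t^2 + 11*t + 28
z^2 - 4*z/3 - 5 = (z - 3)*(z + 5/3)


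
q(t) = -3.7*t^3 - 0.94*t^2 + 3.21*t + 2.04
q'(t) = -11.1*t^2 - 1.88*t + 3.21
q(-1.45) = 6.69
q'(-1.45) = -17.40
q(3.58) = -168.28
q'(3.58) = -145.78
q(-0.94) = 1.27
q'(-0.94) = -4.83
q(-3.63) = 154.98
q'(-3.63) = -136.23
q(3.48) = -154.11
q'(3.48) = -137.76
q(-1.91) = 18.26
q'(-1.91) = -33.69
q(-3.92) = 197.89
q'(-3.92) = -159.99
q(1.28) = -3.15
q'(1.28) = -17.38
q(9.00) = -2742.51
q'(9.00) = -912.81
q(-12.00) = 6221.76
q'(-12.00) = -1572.63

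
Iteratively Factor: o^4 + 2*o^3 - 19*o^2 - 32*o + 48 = (o - 4)*(o^3 + 6*o^2 + 5*o - 12) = (o - 4)*(o + 3)*(o^2 + 3*o - 4) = (o - 4)*(o + 3)*(o + 4)*(o - 1)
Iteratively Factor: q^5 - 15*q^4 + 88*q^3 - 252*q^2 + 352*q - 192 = (q - 2)*(q^4 - 13*q^3 + 62*q^2 - 128*q + 96) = (q - 4)*(q - 2)*(q^3 - 9*q^2 + 26*q - 24) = (q - 4)*(q - 2)^2*(q^2 - 7*q + 12) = (q - 4)^2*(q - 2)^2*(q - 3)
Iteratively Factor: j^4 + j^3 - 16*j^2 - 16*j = (j + 1)*(j^3 - 16*j) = j*(j + 1)*(j^2 - 16) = j*(j + 1)*(j + 4)*(j - 4)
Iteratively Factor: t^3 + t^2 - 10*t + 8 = (t - 2)*(t^2 + 3*t - 4) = (t - 2)*(t - 1)*(t + 4)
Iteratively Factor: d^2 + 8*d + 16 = (d + 4)*(d + 4)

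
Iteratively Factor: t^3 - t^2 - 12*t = (t - 4)*(t^2 + 3*t) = (t - 4)*(t + 3)*(t)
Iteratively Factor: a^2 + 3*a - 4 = (a - 1)*(a + 4)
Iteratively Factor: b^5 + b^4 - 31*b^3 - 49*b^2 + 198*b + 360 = (b + 2)*(b^4 - b^3 - 29*b^2 + 9*b + 180) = (b - 5)*(b + 2)*(b^3 + 4*b^2 - 9*b - 36) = (b - 5)*(b + 2)*(b + 3)*(b^2 + b - 12) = (b - 5)*(b - 3)*(b + 2)*(b + 3)*(b + 4)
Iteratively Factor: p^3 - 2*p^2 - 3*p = (p)*(p^2 - 2*p - 3) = p*(p - 3)*(p + 1)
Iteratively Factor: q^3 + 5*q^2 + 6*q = (q + 2)*(q^2 + 3*q) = q*(q + 2)*(q + 3)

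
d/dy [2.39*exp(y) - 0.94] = 2.39*exp(y)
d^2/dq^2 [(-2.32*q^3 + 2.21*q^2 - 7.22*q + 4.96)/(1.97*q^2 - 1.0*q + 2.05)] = (-33.234156*q^3 + 90.481074*q^2 + 57.82182*q - 41.16887)/(7.645373*q^6 - 11.6427*q^5 + 29.777535*q^4 - 25.231*q^3 + 30.986775*q^2 - 12.6075*q + 8.615125)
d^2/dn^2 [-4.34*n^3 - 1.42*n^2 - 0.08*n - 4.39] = -26.04*n - 2.84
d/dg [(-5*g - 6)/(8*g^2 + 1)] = (40*g^2 + 96*g - 5)/(64*g^4 + 16*g^2 + 1)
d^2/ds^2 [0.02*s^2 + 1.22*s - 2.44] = 0.0400000000000000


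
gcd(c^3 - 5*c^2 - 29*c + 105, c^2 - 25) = c + 5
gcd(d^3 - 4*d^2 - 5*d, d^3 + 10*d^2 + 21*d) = d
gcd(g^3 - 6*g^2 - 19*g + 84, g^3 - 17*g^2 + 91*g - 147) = g^2 - 10*g + 21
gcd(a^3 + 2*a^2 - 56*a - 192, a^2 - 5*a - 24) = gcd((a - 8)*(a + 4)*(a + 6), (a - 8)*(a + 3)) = a - 8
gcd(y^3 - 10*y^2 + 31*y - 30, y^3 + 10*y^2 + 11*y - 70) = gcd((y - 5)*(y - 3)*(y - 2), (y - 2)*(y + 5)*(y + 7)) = y - 2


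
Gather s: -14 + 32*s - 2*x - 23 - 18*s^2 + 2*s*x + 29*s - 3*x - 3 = -18*s^2 + s*(2*x + 61) - 5*x - 40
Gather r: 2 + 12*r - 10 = 12*r - 8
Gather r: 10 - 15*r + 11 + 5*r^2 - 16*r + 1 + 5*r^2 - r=10*r^2 - 32*r + 22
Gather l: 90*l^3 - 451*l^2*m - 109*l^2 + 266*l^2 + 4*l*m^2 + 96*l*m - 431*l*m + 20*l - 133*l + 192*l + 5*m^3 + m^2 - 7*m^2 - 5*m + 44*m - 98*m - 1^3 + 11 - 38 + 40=90*l^3 + l^2*(157 - 451*m) + l*(4*m^2 - 335*m + 79) + 5*m^3 - 6*m^2 - 59*m + 12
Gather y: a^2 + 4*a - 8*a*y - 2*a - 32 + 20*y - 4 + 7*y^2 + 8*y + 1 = a^2 + 2*a + 7*y^2 + y*(28 - 8*a) - 35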